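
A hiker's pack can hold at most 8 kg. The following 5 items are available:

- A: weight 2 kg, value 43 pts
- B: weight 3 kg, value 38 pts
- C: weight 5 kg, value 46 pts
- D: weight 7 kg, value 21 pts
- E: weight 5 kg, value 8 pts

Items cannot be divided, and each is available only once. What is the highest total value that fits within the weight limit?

This is a 0/1 knapsack; check combinations near the capacity.
- A+C: weight 2+5=7, value 43+46=89
- B+C: weight 3+5=8, value 38+46=84
- A+B: weight 2+3=5, value 43+38=81
- A+E: weight 2+5=7, value 43+8=51
- C: weight 5, value 46
Best: 89 pts.

89 pts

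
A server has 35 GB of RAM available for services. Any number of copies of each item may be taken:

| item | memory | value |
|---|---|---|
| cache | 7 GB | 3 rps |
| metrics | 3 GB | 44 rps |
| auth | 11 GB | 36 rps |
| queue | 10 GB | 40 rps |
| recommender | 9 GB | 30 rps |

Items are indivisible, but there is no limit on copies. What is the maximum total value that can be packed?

484 rps

Best value-per-unit is metrics at 44/3, and filling with it alone uses memory 11×3=33. No mix of the others beats 11×44 = 484.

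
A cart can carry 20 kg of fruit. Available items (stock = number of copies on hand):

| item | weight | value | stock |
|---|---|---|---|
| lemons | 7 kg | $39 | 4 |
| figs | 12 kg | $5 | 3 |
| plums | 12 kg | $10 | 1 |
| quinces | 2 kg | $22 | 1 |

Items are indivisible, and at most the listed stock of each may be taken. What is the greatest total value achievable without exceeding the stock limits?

$100

Best selections within weight 20 and stock limits:
- 2×lemons + 1×quinces: weight 16, value 100
- 2×lemons: weight 14, value 78
Best: $100.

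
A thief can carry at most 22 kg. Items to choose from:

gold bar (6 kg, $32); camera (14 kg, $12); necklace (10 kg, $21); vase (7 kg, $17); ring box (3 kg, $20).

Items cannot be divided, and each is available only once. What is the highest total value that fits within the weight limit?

Check high-value combinations within 22 kg:
- gold bar+necklace+ring box: weight 6+10+3=19, value 32+21+20=73
- gold bar+vase+ring box: weight 6+7+3=16, value 32+17+20=69
- necklace+vase+ring box: weight 10+7+3=20, value 21+17+20=58
- gold bar+necklace: weight 6+10=16, value 32+21=53
- gold bar+ring box: weight 6+3=9, value 32+20=52
Best: $73.

$73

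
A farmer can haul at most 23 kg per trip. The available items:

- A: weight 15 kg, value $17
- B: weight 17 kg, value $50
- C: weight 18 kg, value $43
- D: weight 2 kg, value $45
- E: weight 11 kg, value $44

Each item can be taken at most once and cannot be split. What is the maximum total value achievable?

$95

Check high-value combinations within 23 kg:
- B+D: weight 17+2=19, value 50+45=95
- D+E: weight 2+11=13, value 45+44=89
- C+D: weight 18+2=20, value 43+45=88
- A+D: weight 15+2=17, value 17+45=62
Best: $95.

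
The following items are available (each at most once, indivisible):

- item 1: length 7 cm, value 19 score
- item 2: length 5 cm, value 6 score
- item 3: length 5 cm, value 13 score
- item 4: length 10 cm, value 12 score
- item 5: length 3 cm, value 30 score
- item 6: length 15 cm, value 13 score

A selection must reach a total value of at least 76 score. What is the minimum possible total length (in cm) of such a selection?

Subsets with value ≥ 76, sorted by total length:
- item 1+item 2+item 3+item 4+item 5: length 30, value 80
- item 1+item 2+item 3+item 5+item 6: length 35, value 81
- item 1+item 3+item 4+item 5+item 6: length 40, value 87
- item 1+item 2+item 4+item 5+item 6: length 40, value 80
Minimum length: 30 cm.

30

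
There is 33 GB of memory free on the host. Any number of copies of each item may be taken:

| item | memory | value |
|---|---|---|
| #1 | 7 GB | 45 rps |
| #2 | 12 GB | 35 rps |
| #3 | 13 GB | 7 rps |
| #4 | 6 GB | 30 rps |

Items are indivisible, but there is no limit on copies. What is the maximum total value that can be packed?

195 rps

Best value-per-unit is #1 at 45/7; filling with it alone gives 4×45 = 180.
Optimal mix: 3×#1 + 2×#4 → memory 33, value 195.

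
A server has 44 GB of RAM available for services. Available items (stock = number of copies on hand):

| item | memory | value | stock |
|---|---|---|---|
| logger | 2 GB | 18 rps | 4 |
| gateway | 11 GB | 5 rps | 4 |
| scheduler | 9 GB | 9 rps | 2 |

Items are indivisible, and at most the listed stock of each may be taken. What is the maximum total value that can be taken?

95 rps

Top feasible selections:
- 4×logger + 1×gateway + 2×scheduler: memory 37, value 95
- 4×logger + 2×gateway + 1×scheduler: memory 39, value 91
- 4×logger + 2×scheduler: memory 26, value 90
Best: 95 rps.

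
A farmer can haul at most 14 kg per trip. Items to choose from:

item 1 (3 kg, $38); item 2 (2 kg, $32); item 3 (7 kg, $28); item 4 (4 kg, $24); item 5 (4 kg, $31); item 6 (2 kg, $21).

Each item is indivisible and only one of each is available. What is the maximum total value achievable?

This is a 0/1 knapsack; check combinations near the capacity.
- item 1+item 2+item 4+item 5: weight 3+2+4+4=13, value 38+32+24+31=125
- item 1+item 2+item 5+item 6: weight 3+2+4+2=11, value 38+32+31+21=122
- item 1+item 2+item 3+item 6: weight 3+2+7+2=14, value 38+32+28+21=119
- item 1+item 2+item 4+item 6: weight 3+2+4+2=11, value 38+32+24+21=115
Best: $125.

$125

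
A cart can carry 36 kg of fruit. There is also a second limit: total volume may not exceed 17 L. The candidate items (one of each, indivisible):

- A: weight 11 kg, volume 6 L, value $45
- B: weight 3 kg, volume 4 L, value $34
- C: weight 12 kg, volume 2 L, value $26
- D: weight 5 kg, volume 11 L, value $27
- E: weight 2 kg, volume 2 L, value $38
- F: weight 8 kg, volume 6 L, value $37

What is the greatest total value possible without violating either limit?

$146

Feasible sets respecting both limits:
- A+C+E+F: weight 33, volume 16, value 146
- A+B+C+E: weight 28, volume 14, value 143
- B+C+E+F: weight 25, volume 14, value 135
Best: $146.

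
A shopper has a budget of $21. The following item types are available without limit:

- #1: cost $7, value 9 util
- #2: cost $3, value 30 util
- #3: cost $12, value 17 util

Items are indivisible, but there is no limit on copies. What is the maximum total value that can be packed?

210 util

Best value-per-unit is #2 at 30/3, and filling with it alone uses cost 7×3=21. No mix of the others beats 7×30 = 210.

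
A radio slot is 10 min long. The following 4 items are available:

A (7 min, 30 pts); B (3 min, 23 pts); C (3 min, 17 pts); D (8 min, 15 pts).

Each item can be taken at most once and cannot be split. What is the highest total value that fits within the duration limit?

53 pts

Check high-value combinations within 10 min:
- A+B: duration 7+3=10, value 30+23=53
- A+C: duration 7+3=10, value 30+17=47
- B+C: duration 3+3=6, value 23+17=40
Best: 53 pts.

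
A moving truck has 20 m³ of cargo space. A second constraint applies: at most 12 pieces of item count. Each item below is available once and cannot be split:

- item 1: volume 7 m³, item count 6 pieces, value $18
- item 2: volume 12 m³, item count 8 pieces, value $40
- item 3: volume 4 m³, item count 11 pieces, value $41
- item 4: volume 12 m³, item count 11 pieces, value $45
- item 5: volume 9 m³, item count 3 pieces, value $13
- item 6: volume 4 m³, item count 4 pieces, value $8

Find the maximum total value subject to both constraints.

Feasible sets respecting both limits:
- item 2+item 6: volume 16, item count 12, value 48
- item 4: volume 12, item count 11, value 45
- item 3: volume 4, item count 11, value 41
Best: $48.

$48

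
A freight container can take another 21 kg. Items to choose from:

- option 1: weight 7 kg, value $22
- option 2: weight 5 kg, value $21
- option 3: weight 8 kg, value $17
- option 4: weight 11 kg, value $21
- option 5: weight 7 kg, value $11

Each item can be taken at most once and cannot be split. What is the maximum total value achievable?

$60

Check high-value combinations within 21 kg:
- option 1+option 2+option 3: weight 7+5+8=20, value 22+21+17=60
- option 1+option 2+option 5: weight 7+5+7=19, value 22+21+11=54
- option 2+option 3+option 5: weight 5+8+7=20, value 21+17+11=49
Best: $60.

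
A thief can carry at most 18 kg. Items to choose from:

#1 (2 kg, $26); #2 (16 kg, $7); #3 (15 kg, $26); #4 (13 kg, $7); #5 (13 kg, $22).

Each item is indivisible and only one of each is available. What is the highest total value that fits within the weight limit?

$52

Check high-value combinations within 18 kg:
- #1+#3: weight 2+15=17, value 26+26=52
- #1+#5: weight 2+13=15, value 26+22=48
- #1+#4: weight 2+13=15, value 26+7=33
Best: $52.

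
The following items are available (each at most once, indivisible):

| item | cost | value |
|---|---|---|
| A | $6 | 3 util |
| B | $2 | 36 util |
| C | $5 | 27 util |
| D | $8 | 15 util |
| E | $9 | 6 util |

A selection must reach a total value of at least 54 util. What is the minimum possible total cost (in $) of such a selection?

7

Subsets with value ≥ 54, sorted by total cost:
- B+C: cost 7, value 63
- A+B+C: cost 13, value 66
- B+C+D: cost 15, value 78
Minimum cost: 7 $.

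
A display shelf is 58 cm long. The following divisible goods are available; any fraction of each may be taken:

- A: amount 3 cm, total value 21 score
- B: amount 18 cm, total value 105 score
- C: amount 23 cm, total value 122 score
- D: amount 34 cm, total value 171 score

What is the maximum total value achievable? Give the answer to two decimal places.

318.41

Take in order of value per unit:
- A (21/3 per unit): all 3 → value 21, running total 21.00
- B (105/18 per unit): all 18 → value 105, running total 126.00
- C (122/23 per unit): all 23 → value 122, running total 248.00
- D (171/34 per unit): 14 of 34 → value 14×171/34 = 70.4118, running total 318.41
Total 318.41.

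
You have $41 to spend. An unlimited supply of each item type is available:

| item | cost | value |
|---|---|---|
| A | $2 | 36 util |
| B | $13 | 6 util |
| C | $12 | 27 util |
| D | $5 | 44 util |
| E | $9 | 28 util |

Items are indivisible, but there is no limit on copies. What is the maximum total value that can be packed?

720 util

Best value-per-unit is A at 36/2, and filling with it alone uses cost 20×2=40. No mix of the others beats 20×36 = 720.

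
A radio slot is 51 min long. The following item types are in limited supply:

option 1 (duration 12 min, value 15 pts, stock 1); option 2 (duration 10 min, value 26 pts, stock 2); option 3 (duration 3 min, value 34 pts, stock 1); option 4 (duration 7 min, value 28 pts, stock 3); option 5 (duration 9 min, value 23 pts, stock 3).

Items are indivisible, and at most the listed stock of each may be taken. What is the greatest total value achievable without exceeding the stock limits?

Best selections within duration 51 and stock limits:
- 1×option 3 + 3×option 4 + 3×option 5: duration 51, value 187
- 2×option 2 + 1×option 3 + 3×option 4: duration 44, value 170
- 1×option 2 + 1×option 3 + 3×option 4 + 1×option 5: duration 43, value 167
Best: 187 pts.

187 pts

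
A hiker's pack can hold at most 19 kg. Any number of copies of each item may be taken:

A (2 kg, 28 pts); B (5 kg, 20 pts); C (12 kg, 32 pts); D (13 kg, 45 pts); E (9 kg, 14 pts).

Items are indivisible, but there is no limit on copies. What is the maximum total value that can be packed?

252 pts

Best value-per-unit is A at 28/2, and filling with it alone uses weight 9×2=18. No mix of the others beats 9×28 = 252.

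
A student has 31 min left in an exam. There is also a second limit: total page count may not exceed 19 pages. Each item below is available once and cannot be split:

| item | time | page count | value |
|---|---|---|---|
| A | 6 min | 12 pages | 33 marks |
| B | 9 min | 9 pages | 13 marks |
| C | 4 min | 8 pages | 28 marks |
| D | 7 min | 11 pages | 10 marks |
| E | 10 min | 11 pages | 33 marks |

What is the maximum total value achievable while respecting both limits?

Feasible sets respecting both limits:
- C+E: time 14, page count 19, value 61
- B+C: time 13, page count 17, value 41
- C+D: time 11, page count 19, value 38
- A: time 6, page count 12, value 33
Best: 61 marks.

61 marks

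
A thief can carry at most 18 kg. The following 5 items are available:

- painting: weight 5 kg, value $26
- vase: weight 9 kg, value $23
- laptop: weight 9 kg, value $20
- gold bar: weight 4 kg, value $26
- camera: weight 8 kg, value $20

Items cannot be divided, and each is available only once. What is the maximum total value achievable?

Check high-value combinations within 18 kg:
- painting+vase+gold bar: weight 5+9+4=18, value 26+23+26=75
- painting+gold bar+camera: weight 5+4+8=17, value 26+26+20=72
- painting+laptop+gold bar: weight 5+9+4=18, value 26+20+26=72
- painting+gold bar: weight 5+4=9, value 26+26=52
- vase+gold bar: weight 9+4=13, value 23+26=49
Best: $75.

$75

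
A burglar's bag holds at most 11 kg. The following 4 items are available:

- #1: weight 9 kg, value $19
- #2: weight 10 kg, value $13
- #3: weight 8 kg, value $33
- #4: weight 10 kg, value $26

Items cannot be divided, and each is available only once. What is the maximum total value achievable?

$33

Check high-value combinations within 11 kg:
- #3: weight 8, value 33
- #4: weight 10, value 26
- #1: weight 9, value 19
Best: $33.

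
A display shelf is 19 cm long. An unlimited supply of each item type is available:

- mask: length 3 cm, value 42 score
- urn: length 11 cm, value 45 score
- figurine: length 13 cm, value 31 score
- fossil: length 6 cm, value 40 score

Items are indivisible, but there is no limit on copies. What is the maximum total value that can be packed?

Best value-per-unit is mask at 42/3, and filling with it alone uses length 6×3=18. No mix of the others beats 6×42 = 252.

252 score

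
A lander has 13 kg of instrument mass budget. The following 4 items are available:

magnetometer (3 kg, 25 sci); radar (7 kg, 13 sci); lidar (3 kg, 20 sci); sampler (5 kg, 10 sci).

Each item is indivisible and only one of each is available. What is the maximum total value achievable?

Check high-value combinations within 13 kg:
- magnetometer+radar+lidar: mass 3+7+3=13, value 25+13+20=58
- magnetometer+lidar+sampler: mass 3+3+5=11, value 25+20+10=55
- magnetometer+lidar: mass 3+3=6, value 25+20=45
- magnetometer+radar: mass 3+7=10, value 25+13=38
- magnetometer+sampler: mass 3+5=8, value 25+10=35
Best: 58 sci.

58 sci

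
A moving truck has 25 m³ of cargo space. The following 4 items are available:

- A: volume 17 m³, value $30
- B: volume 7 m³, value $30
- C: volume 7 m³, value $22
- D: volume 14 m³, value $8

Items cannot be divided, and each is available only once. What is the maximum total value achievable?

$60

This is a 0/1 knapsack; check combinations near the capacity.
- A+B: volume 17+7=24, value 30+30=60
- B+C: volume 7+7=14, value 30+22=52
- A+C: volume 17+7=24, value 30+22=52
- B+D: volume 7+14=21, value 30+8=38
Best: $60.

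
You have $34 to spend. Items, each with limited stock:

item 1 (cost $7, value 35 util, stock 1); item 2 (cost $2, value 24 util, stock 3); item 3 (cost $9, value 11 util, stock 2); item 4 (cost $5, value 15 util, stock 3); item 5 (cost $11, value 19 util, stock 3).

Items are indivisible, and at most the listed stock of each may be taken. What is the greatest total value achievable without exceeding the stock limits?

Best selections within cost 34 and stock limits:
- 1×item 1 + 3×item 2 + 2×item 4 + 1×item 5: cost 34, value 156
- 1×item 1 + 3×item 2 + 3×item 4: cost 28, value 152
Best: 156 util.

156 util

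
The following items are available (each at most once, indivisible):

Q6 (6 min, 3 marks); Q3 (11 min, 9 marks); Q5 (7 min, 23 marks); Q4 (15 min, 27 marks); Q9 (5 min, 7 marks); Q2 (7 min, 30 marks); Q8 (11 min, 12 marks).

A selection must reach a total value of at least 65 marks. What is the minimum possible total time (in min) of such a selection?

25

Subsets with value ≥ 65, sorted by total time:
- Q5+Q2+Q8: time 25, value 65
- Q5+Q4+Q2: time 29, value 80
- Q5+Q9+Q2+Q8: time 30, value 72
Minimum time: 25 min.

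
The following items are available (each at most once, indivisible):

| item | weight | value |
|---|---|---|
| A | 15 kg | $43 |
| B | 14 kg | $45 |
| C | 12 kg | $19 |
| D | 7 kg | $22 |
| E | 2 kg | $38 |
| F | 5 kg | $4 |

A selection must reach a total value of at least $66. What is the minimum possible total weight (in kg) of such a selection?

Subsets with value ≥ 66, sorted by total weight:
- B+E: weight 16, value 83
- A+E: weight 17, value 81
Minimum weight: 16 kg.

16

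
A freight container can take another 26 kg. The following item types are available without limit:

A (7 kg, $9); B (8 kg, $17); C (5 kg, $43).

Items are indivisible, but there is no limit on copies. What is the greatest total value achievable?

Best value-per-unit is C at 43/5, and filling with it alone uses weight 5×5=25. No mix of the others beats 5×43 = 215.

$215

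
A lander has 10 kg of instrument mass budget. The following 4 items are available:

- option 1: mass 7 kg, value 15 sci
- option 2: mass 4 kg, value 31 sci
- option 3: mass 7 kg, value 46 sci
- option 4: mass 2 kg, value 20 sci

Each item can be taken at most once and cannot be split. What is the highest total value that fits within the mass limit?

Check high-value combinations within 10 kg:
- option 3+option 4: mass 7+2=9, value 46+20=66
- option 2+option 4: mass 4+2=6, value 31+20=51
- option 3: mass 7, value 46
- option 1+option 4: mass 7+2=9, value 15+20=35
- option 2: mass 4, value 31
Best: 66 sci.

66 sci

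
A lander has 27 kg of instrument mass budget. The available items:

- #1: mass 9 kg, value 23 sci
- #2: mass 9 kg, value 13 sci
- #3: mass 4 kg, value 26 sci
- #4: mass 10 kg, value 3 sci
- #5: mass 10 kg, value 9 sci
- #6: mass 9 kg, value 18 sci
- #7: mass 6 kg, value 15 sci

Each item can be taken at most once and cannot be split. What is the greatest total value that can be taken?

This is a 0/1 knapsack; check combinations near the capacity.
- #1+#3+#6: mass 9+4+9=22, value 23+26+18=67
- #1+#3+#7: mass 9+4+6=19, value 23+26+15=64
- #1+#2+#3: mass 9+9+4=22, value 23+13+26=62
- #3+#6+#7: mass 4+9+6=19, value 26+18+15=59
Best: 67 sci.

67 sci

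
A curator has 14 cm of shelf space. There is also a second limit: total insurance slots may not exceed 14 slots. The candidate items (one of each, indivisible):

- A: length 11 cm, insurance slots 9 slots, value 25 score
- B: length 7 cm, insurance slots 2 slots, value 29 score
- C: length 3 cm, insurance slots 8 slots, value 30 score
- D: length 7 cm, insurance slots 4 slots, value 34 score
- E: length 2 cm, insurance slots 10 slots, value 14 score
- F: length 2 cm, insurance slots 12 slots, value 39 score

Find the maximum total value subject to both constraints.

Feasible sets respecting both limits:
- B+F: length 9, insurance slots 14, value 68
- C+D: length 10, insurance slots 12, value 64
- B+D: length 14, insurance slots 6, value 63
Best: 68 score.

68 score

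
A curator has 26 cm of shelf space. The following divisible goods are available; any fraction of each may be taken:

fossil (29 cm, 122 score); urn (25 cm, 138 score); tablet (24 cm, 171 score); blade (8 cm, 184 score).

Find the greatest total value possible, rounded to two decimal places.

Take in order of value per unit:
- blade (184/8 per unit): all 8 → value 184, running total 184.00
- tablet (171/24 per unit): 18 of 24 → value 18×171/24 = 128.2500, running total 312.25
Total 312.25.

312.25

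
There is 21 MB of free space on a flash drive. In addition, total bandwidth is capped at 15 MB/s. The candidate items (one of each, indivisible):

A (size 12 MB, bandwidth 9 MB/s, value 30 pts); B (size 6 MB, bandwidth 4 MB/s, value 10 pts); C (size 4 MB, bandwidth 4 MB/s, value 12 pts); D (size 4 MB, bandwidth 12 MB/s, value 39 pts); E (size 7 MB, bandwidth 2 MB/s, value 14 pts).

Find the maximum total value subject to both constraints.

Feasible sets respecting both limits:
- D+E: size 11, bandwidth 14, value 53
- A+E: size 19, bandwidth 11, value 44
- A+C: size 16, bandwidth 13, value 42
- A+B: size 18, bandwidth 13, value 40
Best: 53 pts.

53 pts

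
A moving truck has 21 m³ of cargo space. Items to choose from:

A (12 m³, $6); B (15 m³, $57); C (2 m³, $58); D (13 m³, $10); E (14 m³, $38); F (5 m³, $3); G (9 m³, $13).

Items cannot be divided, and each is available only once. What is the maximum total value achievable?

$115

Check high-value combinations within 21 m³:
- B+C: volume 15+2=17, value 57+58=115
- C+E+F: volume 2+14+5=21, value 58+38+3=99
- C+E: volume 2+14=16, value 58+38=96
- C+F+G: volume 2+5+9=16, value 58+3+13=74
Best: $115.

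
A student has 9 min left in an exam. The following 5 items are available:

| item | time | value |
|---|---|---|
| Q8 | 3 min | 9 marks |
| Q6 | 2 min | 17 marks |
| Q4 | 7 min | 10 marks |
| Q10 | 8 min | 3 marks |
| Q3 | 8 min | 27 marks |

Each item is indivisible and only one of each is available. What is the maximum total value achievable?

Check high-value combinations within 9 min:
- Q3: time 8, value 27
- Q6+Q4: time 2+7=9, value 17+10=27
- Q8+Q6: time 3+2=5, value 9+17=26
- Q6: time 2, value 17
Best: 27 marks.

27 marks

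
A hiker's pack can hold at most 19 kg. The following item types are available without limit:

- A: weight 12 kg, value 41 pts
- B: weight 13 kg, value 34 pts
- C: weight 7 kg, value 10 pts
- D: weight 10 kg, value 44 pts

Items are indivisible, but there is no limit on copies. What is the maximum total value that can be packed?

54 pts

Best value-per-unit is D at 44/10; filling with it alone gives 1×44 = 44.
Optimal mix: 1×C + 1×D → weight 17, value 54.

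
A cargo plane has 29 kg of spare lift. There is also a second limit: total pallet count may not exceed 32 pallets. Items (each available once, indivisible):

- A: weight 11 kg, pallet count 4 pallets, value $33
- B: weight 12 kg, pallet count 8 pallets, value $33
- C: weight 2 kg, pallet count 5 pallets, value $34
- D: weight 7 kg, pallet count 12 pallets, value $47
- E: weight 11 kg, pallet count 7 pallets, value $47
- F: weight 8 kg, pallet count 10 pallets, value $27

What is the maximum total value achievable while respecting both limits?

Feasible sets respecting both limits:
- A+C+D+F: weight 28, pallet count 31, value 141
- C+D+E: weight 20, pallet count 24, value 128
- A+D+E: weight 29, pallet count 23, value 127
Best: $141.

$141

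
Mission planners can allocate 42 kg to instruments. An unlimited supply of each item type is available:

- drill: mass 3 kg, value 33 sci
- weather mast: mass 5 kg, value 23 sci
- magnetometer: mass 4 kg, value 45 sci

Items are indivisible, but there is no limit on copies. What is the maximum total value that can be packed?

471 sci

Best value-per-unit is magnetometer at 45/4; filling with it alone gives 10×45 = 450.
Optimal mix: 2×drill + 9×magnetometer → mass 42, value 471.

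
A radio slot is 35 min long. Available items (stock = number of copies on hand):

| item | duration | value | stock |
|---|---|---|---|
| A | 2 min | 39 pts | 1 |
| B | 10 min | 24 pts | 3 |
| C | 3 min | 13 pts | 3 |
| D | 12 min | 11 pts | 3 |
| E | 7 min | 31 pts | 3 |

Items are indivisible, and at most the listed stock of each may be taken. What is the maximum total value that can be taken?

171 pts

Top feasible selections:
- 1×A + 3×C + 3×E: duration 32, value 171
- 1×A + 1×B + 3×C + 2×E: duration 35, value 164
- 1×A + 2×C + 3×E: duration 29, value 158
Best: 171 pts.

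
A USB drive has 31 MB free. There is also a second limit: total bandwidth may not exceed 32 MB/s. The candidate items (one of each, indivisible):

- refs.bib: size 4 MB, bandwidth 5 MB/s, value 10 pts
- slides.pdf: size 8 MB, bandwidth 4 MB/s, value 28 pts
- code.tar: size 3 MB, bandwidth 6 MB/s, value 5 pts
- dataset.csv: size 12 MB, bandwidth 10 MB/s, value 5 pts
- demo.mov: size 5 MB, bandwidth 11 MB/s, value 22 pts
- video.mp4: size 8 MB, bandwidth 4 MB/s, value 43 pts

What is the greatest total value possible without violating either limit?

Feasible sets respecting both limits:
- refs.bib+slides.pdf+code.tar+demo.mov+video.mp4: size 28, bandwidth 30, value 108
- refs.bib+slides.pdf+demo.mov+video.mp4: size 25, bandwidth 24, value 103
- slides.pdf+code.tar+demo.mov+video.mp4: size 24, bandwidth 25, value 98
Best: 108 pts.

108 pts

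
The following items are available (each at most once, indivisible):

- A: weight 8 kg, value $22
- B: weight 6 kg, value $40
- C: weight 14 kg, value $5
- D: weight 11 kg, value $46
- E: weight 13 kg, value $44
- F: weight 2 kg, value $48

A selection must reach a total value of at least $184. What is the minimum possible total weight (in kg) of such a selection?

Subsets with value ≥ 184, sorted by total weight:
- A+B+D+E+F: weight 40, value 200
- A+B+C+D+E+F: weight 54, value 205
Minimum weight: 40 kg.

40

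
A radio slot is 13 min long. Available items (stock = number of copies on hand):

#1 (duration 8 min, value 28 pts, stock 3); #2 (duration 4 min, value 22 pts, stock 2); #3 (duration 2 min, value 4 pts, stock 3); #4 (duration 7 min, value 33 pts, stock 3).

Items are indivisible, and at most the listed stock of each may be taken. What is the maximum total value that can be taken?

Best selections within duration 13 and stock limits:
- 1×#2 + 1×#3 + 1×#4: duration 13, value 59
- 1×#2 + 1×#4: duration 11, value 55
- 2×#2 + 2×#3: duration 12, value 52
Best: 59 pts.

59 pts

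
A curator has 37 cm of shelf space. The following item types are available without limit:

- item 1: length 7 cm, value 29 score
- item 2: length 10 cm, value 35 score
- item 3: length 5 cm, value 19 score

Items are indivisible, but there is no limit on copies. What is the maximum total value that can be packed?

145 score

Best value-per-unit is item 1 at 29/7, and filling with it alone uses length 5×7=35. No mix of the others beats 5×29 = 145.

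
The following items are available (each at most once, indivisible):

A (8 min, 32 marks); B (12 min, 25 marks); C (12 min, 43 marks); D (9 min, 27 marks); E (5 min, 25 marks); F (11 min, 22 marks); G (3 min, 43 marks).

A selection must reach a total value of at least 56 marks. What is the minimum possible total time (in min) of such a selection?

8

Subsets with value ≥ 56, sorted by total time:
- E+G: time 8, value 68
- A+G: time 11, value 75
- D+G: time 12, value 70
- A+E: time 13, value 57
Minimum time: 8 min.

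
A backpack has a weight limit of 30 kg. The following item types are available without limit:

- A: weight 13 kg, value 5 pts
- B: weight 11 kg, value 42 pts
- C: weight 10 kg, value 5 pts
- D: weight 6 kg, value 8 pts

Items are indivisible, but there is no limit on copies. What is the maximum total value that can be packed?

Best value-per-unit is B at 42/11; filling with it alone gives 2×42 = 84.
Optimal mix: 2×B + 1×D → weight 28, value 92.

92 pts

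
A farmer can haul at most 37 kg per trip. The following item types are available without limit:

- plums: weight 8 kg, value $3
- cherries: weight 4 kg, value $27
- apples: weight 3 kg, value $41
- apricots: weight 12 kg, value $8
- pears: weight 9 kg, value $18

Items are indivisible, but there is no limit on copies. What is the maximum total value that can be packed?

Best value-per-unit is apples at 41/3, and filling with it alone uses weight 12×3=36. No mix of the others beats 12×41 = 492.

$492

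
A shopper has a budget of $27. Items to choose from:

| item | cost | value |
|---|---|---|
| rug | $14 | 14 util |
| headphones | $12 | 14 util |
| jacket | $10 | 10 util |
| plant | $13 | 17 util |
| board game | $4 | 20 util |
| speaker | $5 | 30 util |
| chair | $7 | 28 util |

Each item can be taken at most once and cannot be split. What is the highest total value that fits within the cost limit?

This is a 0/1 knapsack; check combinations near the capacity.
- jacket+board game+speaker+chair: cost 10+4+5+7=26, value 10+20+30+28=88
- board game+speaker+chair: cost 4+5+7=16, value 20+30+28=78
- plant+speaker+chair: cost 13+5+7=25, value 17+30+28=75
- headphones+speaker+chair: cost 12+5+7=24, value 14+30+28=72
- rug+speaker+chair: cost 14+5+7=26, value 14+30+28=72
Best: 88 util.

88 util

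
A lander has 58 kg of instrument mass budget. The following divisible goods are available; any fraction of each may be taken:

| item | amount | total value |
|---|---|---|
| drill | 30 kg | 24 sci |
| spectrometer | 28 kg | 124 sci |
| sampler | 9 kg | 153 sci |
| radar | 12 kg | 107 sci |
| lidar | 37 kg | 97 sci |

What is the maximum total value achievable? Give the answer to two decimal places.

Take in order of value per unit:
- sampler (153/9 per unit): all 9 → value 153, running total 153.00
- radar (107/12 per unit): all 12 → value 107, running total 260.00
- spectrometer (124/28 per unit): all 28 → value 124, running total 384.00
- lidar (97/37 per unit): 9 of 37 → value 9×97/37 = 23.5946, running total 407.59
Total 407.59.

407.59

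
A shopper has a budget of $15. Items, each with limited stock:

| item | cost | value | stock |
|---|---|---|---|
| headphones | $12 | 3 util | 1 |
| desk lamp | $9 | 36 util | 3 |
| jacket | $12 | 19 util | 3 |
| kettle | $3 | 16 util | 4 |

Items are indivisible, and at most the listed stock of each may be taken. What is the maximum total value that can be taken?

Top feasible selections:
- 1×desk lamp + 2×kettle: cost 15, value 68
- 4×kettle: cost 12, value 64
- 1×desk lamp + 1×kettle: cost 12, value 52
- 3×kettle: cost 9, value 48
Best: 68 util.

68 util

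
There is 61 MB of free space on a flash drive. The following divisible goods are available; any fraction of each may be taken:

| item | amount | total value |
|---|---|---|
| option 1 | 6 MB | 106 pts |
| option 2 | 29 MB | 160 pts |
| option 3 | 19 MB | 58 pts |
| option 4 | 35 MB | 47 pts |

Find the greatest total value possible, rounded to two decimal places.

Take in order of value per unit:
- option 1 (106/6 per unit): all 6 → value 106, running total 106.00
- option 2 (160/29 per unit): all 29 → value 160, running total 266.00
- option 3 (58/19 per unit): all 19 → value 58, running total 324.00
- option 4 (47/35 per unit): 7 of 35 → value 7×47/35 = 9.4000, running total 333.40
Total 333.40.

333.40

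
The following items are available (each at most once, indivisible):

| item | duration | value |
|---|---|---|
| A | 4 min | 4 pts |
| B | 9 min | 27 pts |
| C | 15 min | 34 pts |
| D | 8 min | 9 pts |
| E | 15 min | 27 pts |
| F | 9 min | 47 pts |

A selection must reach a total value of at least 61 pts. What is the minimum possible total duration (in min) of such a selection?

18

Subsets with value ≥ 61, sorted by total duration:
- B+F: duration 18, value 74
- A+B+F: duration 22, value 78
Minimum duration: 18 min.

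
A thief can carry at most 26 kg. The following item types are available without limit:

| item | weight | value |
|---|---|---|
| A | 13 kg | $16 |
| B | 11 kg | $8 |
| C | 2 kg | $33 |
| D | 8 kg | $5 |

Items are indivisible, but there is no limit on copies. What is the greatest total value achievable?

$429

Best value-per-unit is C at 33/2, and filling with it alone uses weight 13×2=26. No mix of the others beats 13×33 = 429.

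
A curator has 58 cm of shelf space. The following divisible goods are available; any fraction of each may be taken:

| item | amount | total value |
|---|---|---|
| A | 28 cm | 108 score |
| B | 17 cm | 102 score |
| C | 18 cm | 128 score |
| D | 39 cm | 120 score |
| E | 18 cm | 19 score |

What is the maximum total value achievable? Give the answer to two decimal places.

Take in order of value per unit:
- C (128/18 per unit): all 18 → value 128, running total 128.00
- B (102/17 per unit): all 17 → value 102, running total 230.00
- A (108/28 per unit): 23 of 28 → value 23×108/28 = 88.7143, running total 318.71
Total 318.71.

318.71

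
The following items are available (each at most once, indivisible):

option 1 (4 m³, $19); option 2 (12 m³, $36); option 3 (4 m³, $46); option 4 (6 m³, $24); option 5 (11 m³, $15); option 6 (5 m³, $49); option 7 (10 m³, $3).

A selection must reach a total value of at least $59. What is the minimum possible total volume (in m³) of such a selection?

8

Subsets with value ≥ 59, sorted by total volume:
- option 1+option 3: volume 8, value 65
- option 3+option 6: volume 9, value 95
Minimum volume: 8 m³.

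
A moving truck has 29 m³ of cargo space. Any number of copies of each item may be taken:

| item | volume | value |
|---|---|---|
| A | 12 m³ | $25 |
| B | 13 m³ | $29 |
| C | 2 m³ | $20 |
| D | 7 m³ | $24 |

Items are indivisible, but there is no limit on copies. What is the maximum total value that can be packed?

$280

Best value-per-unit is C at 20/2, and filling with it alone uses volume 14×2=28. No mix of the others beats 14×20 = 280.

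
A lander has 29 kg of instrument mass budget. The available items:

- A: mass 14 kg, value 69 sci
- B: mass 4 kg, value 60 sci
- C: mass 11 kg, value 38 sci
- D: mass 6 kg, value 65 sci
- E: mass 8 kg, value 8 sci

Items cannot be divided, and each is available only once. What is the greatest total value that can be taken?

Check high-value combinations within 29 kg:
- A+B+D: mass 14+4+6=24, value 69+60+65=194
- B+C+D+E: mass 4+11+6+8=29, value 60+38+65+8=171
- A+B+C: mass 14+4+11=29, value 69+60+38=167
- B+C+D: mass 4+11+6=21, value 60+38+65=163
- A+D+E: mass 14+6+8=28, value 69+65+8=142
Best: 194 sci.

194 sci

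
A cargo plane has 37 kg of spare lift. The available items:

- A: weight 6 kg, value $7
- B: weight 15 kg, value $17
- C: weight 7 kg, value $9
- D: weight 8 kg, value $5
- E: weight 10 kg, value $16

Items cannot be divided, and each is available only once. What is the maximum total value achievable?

$42

This is a 0/1 knapsack; check combinations near the capacity.
- B+C+E: weight 15+7+10=32, value 17+9+16=42
- A+B+E: weight 6+15+10=31, value 7+17+16=40
- B+D+E: weight 15+8+10=33, value 17+5+16=38
- A+B+C+D: weight 6+15+7+8=36, value 7+17+9+5=38
Best: $42.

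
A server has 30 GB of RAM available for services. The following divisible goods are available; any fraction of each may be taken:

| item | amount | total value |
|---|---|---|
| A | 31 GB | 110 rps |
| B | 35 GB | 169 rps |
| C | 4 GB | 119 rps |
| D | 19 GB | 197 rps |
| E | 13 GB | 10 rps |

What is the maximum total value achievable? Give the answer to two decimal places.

349.80

Take in order of value per unit:
- C (119/4 per unit): all 4 → value 119, running total 119.00
- D (197/19 per unit): all 19 → value 197, running total 316.00
- B (169/35 per unit): 7 of 35 → value 7×169/35 = 33.8000, running total 349.80
Total 349.80.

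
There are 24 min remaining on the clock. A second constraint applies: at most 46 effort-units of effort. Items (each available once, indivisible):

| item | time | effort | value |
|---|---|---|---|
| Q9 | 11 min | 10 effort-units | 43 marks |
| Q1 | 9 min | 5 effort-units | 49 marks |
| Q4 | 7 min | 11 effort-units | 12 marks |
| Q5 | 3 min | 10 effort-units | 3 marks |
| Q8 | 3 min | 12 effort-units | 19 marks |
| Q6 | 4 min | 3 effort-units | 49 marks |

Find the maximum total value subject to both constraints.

Feasible sets respecting both limits:
- Q9+Q1+Q6: time 24, effort 18, value 141
- Q1+Q4+Q8+Q6: time 23, effort 31, value 129
- Q1+Q5+Q8+Q6: time 19, effort 30, value 120
- Q1+Q8+Q6: time 16, effort 20, value 117
Best: 141 marks.

141 marks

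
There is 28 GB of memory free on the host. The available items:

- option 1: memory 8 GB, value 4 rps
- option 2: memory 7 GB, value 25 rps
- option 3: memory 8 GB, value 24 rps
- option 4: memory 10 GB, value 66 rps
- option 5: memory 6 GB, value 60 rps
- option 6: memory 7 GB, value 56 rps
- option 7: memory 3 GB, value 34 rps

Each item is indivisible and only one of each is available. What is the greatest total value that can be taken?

Check high-value combinations within 28 GB:
- option 4+option 5+option 6+option 7: memory 10+6+7+3=26, value 66+60+56+34=216
- option 2+option 4+option 5+option 7: memory 7+10+6+3=26, value 25+66+60+34=185
- option 3+option 4+option 5+option 7: memory 8+10+6+3=27, value 24+66+60+34=184
Best: 216 rps.

216 rps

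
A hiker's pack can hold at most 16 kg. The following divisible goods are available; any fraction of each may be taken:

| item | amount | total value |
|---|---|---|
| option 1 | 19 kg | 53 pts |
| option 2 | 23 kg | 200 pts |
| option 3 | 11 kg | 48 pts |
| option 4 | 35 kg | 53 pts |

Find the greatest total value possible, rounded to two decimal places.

Take in order of value per unit:
- option 2 (200/23 per unit): 16 of 23 → value 16×200/23 = 139.1304, running total 139.13
Total 139.13.

139.13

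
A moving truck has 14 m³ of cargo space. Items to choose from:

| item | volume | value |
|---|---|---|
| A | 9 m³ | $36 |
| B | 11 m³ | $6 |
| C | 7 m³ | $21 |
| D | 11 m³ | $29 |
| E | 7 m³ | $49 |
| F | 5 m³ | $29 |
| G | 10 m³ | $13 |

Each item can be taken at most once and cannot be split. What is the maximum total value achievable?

Check high-value combinations within 14 m³:
- E+F: volume 7+5=12, value 49+29=78
- C+E: volume 7+7=14, value 21+49=70
- A+F: volume 9+5=14, value 36+29=65
- C+F: volume 7+5=12, value 21+29=50
- E: volume 7, value 49
Best: $78.

$78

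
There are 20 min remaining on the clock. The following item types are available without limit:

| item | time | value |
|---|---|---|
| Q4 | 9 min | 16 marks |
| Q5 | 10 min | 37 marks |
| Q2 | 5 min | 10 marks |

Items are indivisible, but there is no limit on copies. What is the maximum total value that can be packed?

Best value-per-unit is Q5 at 37/10, and filling with it alone uses time 2×10=20. No mix of the others beats 2×37 = 74.

74 marks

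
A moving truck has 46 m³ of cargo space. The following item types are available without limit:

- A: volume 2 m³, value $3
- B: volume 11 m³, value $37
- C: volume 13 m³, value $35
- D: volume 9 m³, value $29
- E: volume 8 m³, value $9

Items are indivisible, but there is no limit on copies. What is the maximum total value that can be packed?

Best value-per-unit is B at 37/11; filling with it alone gives 4×37 = 148.
Optimal mix: 1×A + 4×B → volume 46, value 151.

$151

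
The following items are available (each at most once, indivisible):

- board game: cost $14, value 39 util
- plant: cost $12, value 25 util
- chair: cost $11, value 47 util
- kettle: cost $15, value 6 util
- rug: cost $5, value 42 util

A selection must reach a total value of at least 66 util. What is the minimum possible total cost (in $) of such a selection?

Subsets with value ≥ 66, sorted by total cost:
- chair+rug: cost 16, value 89
- plant+rug: cost 17, value 67
Minimum cost: 16 $.

16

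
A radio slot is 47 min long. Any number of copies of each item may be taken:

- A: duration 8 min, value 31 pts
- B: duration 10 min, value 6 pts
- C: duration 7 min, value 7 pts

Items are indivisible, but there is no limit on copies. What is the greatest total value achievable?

Best value-per-unit is A at 31/8; filling with it alone gives 5×31 = 155.
Optimal mix: 5×A + 1×C → duration 47, value 162.

162 pts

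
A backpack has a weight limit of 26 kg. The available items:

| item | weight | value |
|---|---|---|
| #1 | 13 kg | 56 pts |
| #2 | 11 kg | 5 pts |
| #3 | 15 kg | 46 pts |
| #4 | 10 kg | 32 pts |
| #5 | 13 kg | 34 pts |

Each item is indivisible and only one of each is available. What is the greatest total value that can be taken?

90 pts

Check high-value combinations within 26 kg:
- #1+#5: weight 13+13=26, value 56+34=90
- #1+#4: weight 13+10=23, value 56+32=88
- #3+#4: weight 15+10=25, value 46+32=78
Best: 90 pts.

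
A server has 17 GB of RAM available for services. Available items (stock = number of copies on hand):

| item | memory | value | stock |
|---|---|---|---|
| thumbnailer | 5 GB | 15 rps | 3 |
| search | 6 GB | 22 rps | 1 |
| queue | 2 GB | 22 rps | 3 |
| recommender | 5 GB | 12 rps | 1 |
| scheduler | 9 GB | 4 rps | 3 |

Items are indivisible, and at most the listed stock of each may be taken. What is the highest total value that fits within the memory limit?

Best selections within memory 17 and stock limits:
- 1×thumbnailer + 1×search + 3×queue: memory 17, value 103
- 1×search + 3×queue + 1×recommender: memory 17, value 100
- 2×thumbnailer + 3×queue: memory 16, value 96
- 1×thumbnailer + 3×queue + 1×recommender: memory 16, value 93
Best: 103 rps.

103 rps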